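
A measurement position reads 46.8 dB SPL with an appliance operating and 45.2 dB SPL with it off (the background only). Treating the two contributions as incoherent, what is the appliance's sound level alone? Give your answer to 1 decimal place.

41.7 dB SPL

Background correction is a power subtraction:
L_src = 10·log₁₀(10^(46.8/10) − 10^(45.2/10)) = 10·log₁₀(14750) = 41.7 dB SPL.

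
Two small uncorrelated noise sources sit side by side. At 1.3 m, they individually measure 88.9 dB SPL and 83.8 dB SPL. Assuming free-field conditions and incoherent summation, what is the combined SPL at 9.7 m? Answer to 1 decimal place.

Combined at 1.3 m: 10·log₁₀(10^(88.9/10)+10^(83.8/10)) = 90.07 dB SPL.
Then apply −20·log₁₀(9.7/1.3) = -17.46 dB → 72.6 dB SPL.

72.6 dB SPL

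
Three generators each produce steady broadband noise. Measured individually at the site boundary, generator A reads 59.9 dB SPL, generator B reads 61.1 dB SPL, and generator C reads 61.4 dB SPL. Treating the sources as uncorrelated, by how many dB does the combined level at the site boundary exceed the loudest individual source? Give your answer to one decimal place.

4.2 dB

Add the sources as powers (linear), then convert back to dB:
L_total = 10·log₁₀(10^(59.9/10) + 10^(61.1/10) + 10^(61.4/10)) = 65.62 dB SPL.
Excess over the loudest (61.4 dB): 65.62 − 61.4 = 4.2 dB.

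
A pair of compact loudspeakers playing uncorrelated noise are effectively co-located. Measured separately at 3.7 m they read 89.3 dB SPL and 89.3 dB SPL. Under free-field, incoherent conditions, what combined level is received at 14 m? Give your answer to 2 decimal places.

80.75 dB SPL

Combined at 3.7 m: 10·log₁₀(10^(89.3/10)+10^(89.3/10)) = 92.310 dB SPL.
Then apply −20·log₁₀(14/3.7) = -11.559 dB → 80.75 dB SPL.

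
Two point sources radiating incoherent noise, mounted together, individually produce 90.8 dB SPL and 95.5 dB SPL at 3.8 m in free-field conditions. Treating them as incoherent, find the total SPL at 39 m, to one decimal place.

Combined at 3.8 m: 10·log₁₀(10^(90.8/10)+10^(95.5/10)) = 96.77 dB SPL.
Then apply −20·log₁₀(39/3.8) = -20.23 dB → 76.5 dB SPL.

76.5 dB SPL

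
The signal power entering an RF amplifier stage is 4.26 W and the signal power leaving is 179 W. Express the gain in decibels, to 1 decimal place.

Power ratio → dB uses the 10·log₁₀ form:
10·log₁₀(179/4.26) = 10·log₁₀(42.02) = 16.2 dB.

16.2 dB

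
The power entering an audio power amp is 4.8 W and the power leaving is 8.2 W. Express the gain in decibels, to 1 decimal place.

2.3 dB

Power is a power quantity, so gain = 10·log₁₀(P_out/P_in).
10·log₁₀(8.2/4.8) = 10·log₁₀(1.708) = 2.3 dB.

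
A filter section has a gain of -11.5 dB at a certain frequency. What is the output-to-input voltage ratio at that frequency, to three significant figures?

0.266

Voltage ratio = 10^(dB/20).
10^(-11.5/20) = 10^(-0.5750) = 0.266.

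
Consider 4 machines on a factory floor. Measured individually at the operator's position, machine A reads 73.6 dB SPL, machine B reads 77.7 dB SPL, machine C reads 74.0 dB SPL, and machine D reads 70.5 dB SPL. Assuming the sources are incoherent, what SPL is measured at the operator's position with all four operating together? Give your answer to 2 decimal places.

80.72 dB SPL

Incoherent sources sum as intensities:
L_total = 10·log₁₀(10^(73.6/10) + 10^(77.7/10) + 10^(74.0/10) + 10^(70.5/10)) = 10·log₁₀(118100000) = 80.72 dB SPL.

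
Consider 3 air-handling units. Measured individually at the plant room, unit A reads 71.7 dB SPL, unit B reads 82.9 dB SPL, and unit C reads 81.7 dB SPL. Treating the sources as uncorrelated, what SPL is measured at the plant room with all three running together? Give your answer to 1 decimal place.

85.5 dB SPL

Incoherent sources sum as intensities:
L_total = 10·log₁₀(10^(71.7/10) + 10^(82.9/10) + 10^(81.7/10)) = 10·log₁₀(357700000) = 85.5 dB SPL.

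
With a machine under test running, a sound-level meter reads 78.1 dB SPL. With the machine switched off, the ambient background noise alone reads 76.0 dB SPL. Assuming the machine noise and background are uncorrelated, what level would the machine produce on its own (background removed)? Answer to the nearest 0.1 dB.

Remove the background by subtracting linear intensities:
L_src = 10·log₁₀(10^(78.1/10) − 10^(76.0/10)) = 10·log₁₀(24750000) = 73.9 dB SPL.

73.9 dB SPL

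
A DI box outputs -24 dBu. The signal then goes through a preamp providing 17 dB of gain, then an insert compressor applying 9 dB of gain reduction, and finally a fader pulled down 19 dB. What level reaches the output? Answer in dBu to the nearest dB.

-35 dBu

In dB, series stages simply add:
-24 + 17 − 9 − 19 = -35 dBu.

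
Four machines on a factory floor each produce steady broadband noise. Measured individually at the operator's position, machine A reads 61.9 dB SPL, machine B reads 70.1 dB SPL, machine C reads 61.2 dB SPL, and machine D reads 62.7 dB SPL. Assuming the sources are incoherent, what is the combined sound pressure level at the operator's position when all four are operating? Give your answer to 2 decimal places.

71.75 dB SPL

Incoherent sources sum as intensities:
L_total = 10·log₁₀(10^(61.9/10) + 10^(70.1/10) + 10^(61.2/10) + 10^(62.7/10)) = 10·log₁₀(14960000) = 71.75 dB SPL.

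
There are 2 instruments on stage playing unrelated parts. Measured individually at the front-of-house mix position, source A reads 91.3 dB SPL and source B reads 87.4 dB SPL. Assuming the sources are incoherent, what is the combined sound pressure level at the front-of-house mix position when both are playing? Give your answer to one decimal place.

Add the sources as powers (linear), then convert back to dB:
L_total = 10·log₁₀(10^(91.3/10) + 10^(87.4/10)) = 10·log₁₀(1899000000) = 92.8 dB SPL.

92.8 dB SPL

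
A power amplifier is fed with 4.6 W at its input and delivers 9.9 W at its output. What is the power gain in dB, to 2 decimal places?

3.33 dB

Power ratio → dB uses the 10·log₁₀ form:
10·log₁₀(9.9/4.6) = 10·log₁₀(2.152) = 3.33 dB.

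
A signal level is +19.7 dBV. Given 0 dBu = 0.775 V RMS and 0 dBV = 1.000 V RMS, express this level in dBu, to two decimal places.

The offset between the scales is 20·log₁₀(0.775/1.000) = −2.214 dB.
So dBu = +19.7 + 2.214 = +21.91 dBu.

+21.91 dBu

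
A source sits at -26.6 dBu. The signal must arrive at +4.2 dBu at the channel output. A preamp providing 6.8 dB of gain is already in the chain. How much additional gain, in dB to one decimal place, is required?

24.0 dB

The required make-up gain is the shortfall in the dB sum.
G = +4.2 − (-26.6) − 6.8 = 24.0 dB.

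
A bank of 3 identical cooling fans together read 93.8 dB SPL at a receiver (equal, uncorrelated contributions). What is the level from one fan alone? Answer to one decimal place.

89.0 dB SPL

3 equal incoherent sources add 10·log₁₀(3) = 4.77 dB over one source.
L_one = 93.8 − 4.77 = 89.0 dB SPL.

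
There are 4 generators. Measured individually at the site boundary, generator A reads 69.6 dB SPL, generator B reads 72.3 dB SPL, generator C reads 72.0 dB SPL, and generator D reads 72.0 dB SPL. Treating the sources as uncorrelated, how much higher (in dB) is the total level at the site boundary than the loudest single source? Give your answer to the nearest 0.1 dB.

Incoherent sources sum as intensities:
L_total = 10·log₁₀(10^(69.6/10) + 10^(72.3/10) + 10^(72.0/10) + 10^(72.0/10)) = 77.62 dB SPL.
Excess over the loudest (72.3 dB): 77.62 − 72.3 = 5.3 dB.

5.3 dB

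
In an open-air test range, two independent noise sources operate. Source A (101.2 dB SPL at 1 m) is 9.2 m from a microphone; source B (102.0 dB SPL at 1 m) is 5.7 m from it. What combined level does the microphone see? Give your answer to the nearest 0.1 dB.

At the listener: L_A = 101.2 − 20·log₁₀(9.2) = 81.92 dB; L_B = 102.0 − 20·log₁₀(5.7) = 86.88 dB.
Combined: 10·log₁₀(10^(81.92/10)+10^(86.88/10)) = 88.1 dB SPL.

88.1 dB SPL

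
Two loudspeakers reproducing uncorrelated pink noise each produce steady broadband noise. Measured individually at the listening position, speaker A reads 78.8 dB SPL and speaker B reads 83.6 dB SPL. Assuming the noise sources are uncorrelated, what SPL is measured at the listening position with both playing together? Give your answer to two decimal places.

84.84 dB SPL

Incoherent sources sum as intensities:
L_total = 10·log₁₀(10^(78.8/10) + 10^(83.6/10)) = 10·log₁₀(304900000) = 84.84 dB SPL.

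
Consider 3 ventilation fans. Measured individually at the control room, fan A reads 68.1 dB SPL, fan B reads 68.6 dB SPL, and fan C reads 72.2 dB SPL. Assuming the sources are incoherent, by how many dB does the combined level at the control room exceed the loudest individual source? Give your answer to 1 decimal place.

Add the sources as powers (linear), then convert back to dB:
L_total = 10·log₁₀(10^(68.1/10) + 10^(68.6/10) + 10^(72.2/10)) = 74.81 dB SPL.
Excess over the loudest (72.2 dB): 74.81 − 72.2 = 2.6 dB.

2.6 dB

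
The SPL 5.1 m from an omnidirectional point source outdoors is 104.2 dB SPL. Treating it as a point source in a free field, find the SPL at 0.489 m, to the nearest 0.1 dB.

Inverse-square spreading gives ΔL = −20·log₁₀(d₂/d₁).
ΔL = −20·log₁₀(0.489/5.1) = 20.37 dB, so L₂ = 104.2 + (20.37) = 124.6 dB SPL.

124.6 dB SPL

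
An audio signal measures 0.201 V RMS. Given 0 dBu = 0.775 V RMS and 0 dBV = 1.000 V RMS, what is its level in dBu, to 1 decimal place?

dBu = 20·log₁₀(V / 0.775 V).
20·log₁₀(0.201/0.775) = -11.7 dBu.

-11.7 dBu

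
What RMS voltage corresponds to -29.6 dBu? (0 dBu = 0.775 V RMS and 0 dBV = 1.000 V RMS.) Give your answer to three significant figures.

V = 0.775 V × 10^(-29.6/20).
= 0.775 × 0.03311 = 0.0257 V.

0.0257 V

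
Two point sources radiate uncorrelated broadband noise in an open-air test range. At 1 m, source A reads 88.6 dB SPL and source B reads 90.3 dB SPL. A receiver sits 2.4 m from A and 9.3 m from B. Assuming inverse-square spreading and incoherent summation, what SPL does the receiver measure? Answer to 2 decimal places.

81.40 dB SPL

At the listener: L_A = 88.6 − 20·log₁₀(2.4) = 80.996 dB; L_B = 90.3 − 20·log₁₀(9.3) = 70.930 dB.
Combined: 10·log₁₀(10^(80.996/10)+10^(70.930/10)) = 81.40 dB SPL.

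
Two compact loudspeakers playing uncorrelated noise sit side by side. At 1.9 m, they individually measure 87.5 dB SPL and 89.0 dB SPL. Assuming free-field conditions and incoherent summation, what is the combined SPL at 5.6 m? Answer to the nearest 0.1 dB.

Combined at 1.9 m: 10·log₁₀(10^(87.5/10)+10^(89.0/10)) = 91.32 dB SPL.
Then apply −20·log₁₀(5.6/1.9) = -9.39 dB → 81.9 dB SPL.

81.9 dB SPL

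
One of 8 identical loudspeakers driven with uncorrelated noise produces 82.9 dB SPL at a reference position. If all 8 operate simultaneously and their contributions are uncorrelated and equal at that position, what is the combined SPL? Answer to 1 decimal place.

91.9 dB SPL

8 equal incoherent sources raise the level by 10·log₁₀(8) = 9.03 dB.
L_total = 82.9 + 9.03 = 91.9 dB SPL.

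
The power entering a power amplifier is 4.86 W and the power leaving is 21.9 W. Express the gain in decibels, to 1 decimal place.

For a power ratio, dB = 10·log₁₀(P₂/P₁).
10·log₁₀(21.9/4.86) = 10·log₁₀(4.506) = 6.5 dB.

6.5 dB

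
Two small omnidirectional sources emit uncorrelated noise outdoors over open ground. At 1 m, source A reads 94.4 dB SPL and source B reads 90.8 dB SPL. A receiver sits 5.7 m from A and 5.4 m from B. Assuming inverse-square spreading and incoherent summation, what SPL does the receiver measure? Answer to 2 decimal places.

81.00 dB SPL

At the listener: L_A = 94.4 − 20·log₁₀(5.7) = 79.283 dB; L_B = 90.8 − 20·log₁₀(5.4) = 76.152 dB.
Combined: 10·log₁₀(10^(79.283/10)+10^(76.152/10)) = 81.00 dB SPL.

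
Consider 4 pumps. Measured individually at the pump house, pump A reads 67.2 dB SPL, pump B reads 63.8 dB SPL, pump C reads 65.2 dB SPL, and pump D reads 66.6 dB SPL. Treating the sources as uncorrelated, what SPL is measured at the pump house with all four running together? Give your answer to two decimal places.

71.91 dB SPL

Uncorrelated sources add in intensity (power), not in dB.
L_total = 10·log₁₀(10^(67.2/10) + 10^(63.8/10) + 10^(65.2/10) + 10^(66.6/10)) = 10·log₁₀(15530000) = 71.91 dB SPL.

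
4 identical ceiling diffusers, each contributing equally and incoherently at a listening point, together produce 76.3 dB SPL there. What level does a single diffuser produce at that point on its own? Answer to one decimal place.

70.3 dB SPL

4 equal incoherent sources add 10·log₁₀(4) = 6.02 dB over one source.
L_one = 76.3 − 6.02 = 70.3 dB SPL.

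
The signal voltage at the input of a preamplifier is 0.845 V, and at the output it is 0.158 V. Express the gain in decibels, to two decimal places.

Voltage is an amplitude quantity, so gain = 20·log₁₀(V_out/V_in).
20·log₁₀(0.158/0.845) = 20·log₁₀(0.1870) = -14.56 dB.

-14.56 dB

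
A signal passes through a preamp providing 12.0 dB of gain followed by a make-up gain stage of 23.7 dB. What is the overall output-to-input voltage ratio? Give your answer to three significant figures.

61.0

Net gain = 12.0 + 23.7 = 35.7 dB.
Voltage ratio = 10^(35.7/20) = 61.0.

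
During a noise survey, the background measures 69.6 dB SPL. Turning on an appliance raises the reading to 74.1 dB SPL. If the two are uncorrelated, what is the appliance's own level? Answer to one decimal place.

Remove the background by subtracting linear intensities:
L_src = 10·log₁₀(10^(74.1/10) − 10^(69.6/10)) = 10·log₁₀(16580000) = 72.2 dB SPL.

72.2 dB SPL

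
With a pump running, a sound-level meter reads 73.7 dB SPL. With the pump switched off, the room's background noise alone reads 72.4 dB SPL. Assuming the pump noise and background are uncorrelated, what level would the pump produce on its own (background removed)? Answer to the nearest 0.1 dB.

Background correction is a power subtraction:
L_src = 10·log₁₀(10^(73.7/10) − 10^(72.4/10)) = 10·log₁₀(6064000) = 67.8 dB SPL.

67.8 dB SPL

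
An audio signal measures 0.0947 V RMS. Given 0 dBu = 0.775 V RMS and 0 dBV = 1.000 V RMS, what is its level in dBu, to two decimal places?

dBu = 20·log₁₀(V / 0.775 V).
20·log₁₀(0.0947/0.775) = -18.26 dBu.

-18.26 dBu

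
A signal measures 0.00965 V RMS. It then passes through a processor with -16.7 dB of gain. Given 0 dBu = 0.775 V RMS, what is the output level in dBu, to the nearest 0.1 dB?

Input level: 20·log₁₀(0.00965/0.775) = -38.10 dBu.
Output: -38.10 − 16.7 = -54.8 dBu.

-54.8 dBu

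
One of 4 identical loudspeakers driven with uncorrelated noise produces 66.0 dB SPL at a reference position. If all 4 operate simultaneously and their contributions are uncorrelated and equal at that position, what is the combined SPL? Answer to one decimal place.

4 equal incoherent sources raise the level by 10·log₁₀(4) = 6.02 dB.
L_total = 66.0 + 6.02 = 72.0 dB SPL.

72.0 dB SPL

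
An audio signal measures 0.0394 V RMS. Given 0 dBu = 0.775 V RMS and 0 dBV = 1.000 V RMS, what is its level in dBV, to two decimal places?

dBV = 20·log₁₀(V / 1.000 V).
20·log₁₀(0.0394/1.000) = -28.09 dBV.

-28.09 dBV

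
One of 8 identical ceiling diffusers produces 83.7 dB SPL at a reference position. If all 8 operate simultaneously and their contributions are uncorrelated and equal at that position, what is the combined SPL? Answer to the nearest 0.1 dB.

92.7 dB SPL

8 equal incoherent sources raise the level by 10·log₁₀(8) = 9.03 dB.
L_total = 83.7 + 9.03 = 92.7 dB SPL.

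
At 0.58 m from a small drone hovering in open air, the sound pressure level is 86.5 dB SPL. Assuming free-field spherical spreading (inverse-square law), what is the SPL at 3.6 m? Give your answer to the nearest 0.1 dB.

70.6 dB SPL

For a point source in a free field, ΔL = −20·log₁₀(d₂/d₁).
ΔL = −20·log₁₀(3.6/0.58) = -15.86 dB, so L₂ = 86.5 + (-15.86) = 70.6 dB SPL.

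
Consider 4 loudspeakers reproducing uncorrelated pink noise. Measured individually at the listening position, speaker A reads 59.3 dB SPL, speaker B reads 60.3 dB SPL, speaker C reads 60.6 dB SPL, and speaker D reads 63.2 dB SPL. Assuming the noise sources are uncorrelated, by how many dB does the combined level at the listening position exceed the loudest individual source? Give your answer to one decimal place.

3.9 dB

Add the sources as powers (linear), then convert back to dB:
L_total = 10·log₁₀(10^(59.3/10) + 10^(60.3/10) + 10^(60.6/10) + 10^(63.2/10)) = 67.13 dB SPL.
Excess over the loudest (63.2 dB): 67.13 − 63.2 = 3.9 dB.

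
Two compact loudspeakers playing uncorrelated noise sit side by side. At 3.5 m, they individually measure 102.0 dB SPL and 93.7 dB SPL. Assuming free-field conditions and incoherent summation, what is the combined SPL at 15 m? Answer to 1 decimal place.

90.0 dB SPL

Combined at 3.5 m: 10·log₁₀(10^(102.0/10)+10^(93.7/10)) = 102.60 dB SPL.
Then apply −20·log₁₀(15/3.5) = -12.64 dB → 90.0 dB SPL.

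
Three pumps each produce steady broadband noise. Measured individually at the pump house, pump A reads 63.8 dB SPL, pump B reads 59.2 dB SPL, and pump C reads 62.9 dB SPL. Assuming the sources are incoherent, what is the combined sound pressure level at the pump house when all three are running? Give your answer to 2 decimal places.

Add the sources as powers (linear), then convert back to dB:
L_total = 10·log₁₀(10^(63.8/10) + 10^(59.2/10) + 10^(62.9/10)) = 10·log₁₀(5180000) = 67.14 dB SPL.

67.14 dB SPL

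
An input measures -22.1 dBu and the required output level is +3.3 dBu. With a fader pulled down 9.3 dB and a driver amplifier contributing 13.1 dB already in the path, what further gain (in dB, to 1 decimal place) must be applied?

21.6 dB

The required make-up gain is the shortfall in the dB sum.
G = +3.3 − (-22.1) + 9.3 − 13.1 = 21.6 dB.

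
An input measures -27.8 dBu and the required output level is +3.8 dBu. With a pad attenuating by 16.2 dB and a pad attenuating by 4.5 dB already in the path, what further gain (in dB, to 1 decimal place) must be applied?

52.3 dB

The required make-up gain is the shortfall in the dB sum.
G = +3.8 − (-27.8) + 16.2 + 4.5 = 52.3 dB.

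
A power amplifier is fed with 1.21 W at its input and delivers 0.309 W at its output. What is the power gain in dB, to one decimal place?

Power ratio → dB uses the 10·log₁₀ form:
10·log₁₀(0.309/1.21) = 10·log₁₀(0.2554) = -5.9 dB.

-5.9 dB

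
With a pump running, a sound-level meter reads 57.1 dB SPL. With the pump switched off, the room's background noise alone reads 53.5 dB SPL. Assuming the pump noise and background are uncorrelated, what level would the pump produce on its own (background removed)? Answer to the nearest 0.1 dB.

54.6 dB SPL

Remove the background by subtracting linear intensities:
L_src = 10·log₁₀(10^(57.1/10) − 10^(53.5/10)) = 10·log₁₀(289000) = 54.6 dB SPL.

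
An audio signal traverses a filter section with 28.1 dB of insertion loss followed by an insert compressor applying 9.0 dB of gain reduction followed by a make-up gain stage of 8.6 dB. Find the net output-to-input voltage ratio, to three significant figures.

0.0376

Net gain = (−28.1) + (−9.0) + 8.6 = -28.5 dB.
Voltage ratio = 10^(-28.5/20) = 0.0376.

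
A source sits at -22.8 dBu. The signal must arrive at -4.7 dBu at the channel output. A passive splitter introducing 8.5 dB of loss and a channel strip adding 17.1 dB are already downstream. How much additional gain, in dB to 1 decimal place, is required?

9.5 dB

The required make-up gain is the shortfall in the dB sum.
G = -4.7 − (-22.8) + 8.5 − 17.1 = 9.5 dB.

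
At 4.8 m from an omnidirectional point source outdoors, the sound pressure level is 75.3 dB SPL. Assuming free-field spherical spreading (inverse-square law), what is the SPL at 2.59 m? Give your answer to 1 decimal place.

80.7 dB SPL

Free-field point source: level drops by 20·log₁₀ of the distance ratio.
ΔL = −20·log₁₀(2.59/4.8) = 5.36 dB, so L₂ = 75.3 + (5.36) = 80.7 dB SPL.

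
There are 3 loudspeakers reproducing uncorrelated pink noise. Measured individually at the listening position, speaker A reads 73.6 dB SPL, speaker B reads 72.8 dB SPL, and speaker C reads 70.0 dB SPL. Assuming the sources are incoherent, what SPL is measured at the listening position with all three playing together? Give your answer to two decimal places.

Uncorrelated sources add in intensity (power), not in dB.
L_total = 10·log₁₀(10^(73.6/10) + 10^(72.8/10) + 10^(70.0/10)) = 10·log₁₀(51960000) = 77.16 dB SPL.

77.16 dB SPL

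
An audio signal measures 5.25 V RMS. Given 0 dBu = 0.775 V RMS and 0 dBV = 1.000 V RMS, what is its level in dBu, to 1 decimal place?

+16.6 dBu

dBu = 20·log₁₀(V / 0.775 V).
20·log₁₀(5.25/0.775) = +16.6 dBu.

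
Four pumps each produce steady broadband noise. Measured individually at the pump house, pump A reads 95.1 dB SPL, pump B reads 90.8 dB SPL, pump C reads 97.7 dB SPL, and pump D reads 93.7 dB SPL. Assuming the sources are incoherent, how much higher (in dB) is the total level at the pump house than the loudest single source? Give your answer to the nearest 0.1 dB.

Incoherent sources sum as intensities:
L_total = 10·log₁₀(10^(95.1/10) + 10^(90.8/10) + 10^(97.7/10) + 10^(93.7/10)) = 101.03 dB SPL.
Excess over the loudest (97.7 dB): 101.03 − 97.7 = 3.3 dB.

3.3 dB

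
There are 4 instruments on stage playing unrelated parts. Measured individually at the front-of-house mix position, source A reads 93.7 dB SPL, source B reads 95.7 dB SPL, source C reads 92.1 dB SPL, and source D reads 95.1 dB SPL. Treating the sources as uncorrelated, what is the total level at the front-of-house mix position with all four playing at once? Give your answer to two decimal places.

Uncorrelated sources add in intensity (power), not in dB.
L_total = 10·log₁₀(10^(93.7/10) + 10^(95.7/10) + 10^(92.1/10) + 10^(95.1/10)) = 10·log₁₀(10917000000) = 100.38 dB SPL.

100.38 dB SPL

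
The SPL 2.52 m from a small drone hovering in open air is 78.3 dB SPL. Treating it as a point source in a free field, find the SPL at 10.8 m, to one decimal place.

Inverse-square spreading gives ΔL = −20·log₁₀(d₂/d₁).
ΔL = −20·log₁₀(10.8/2.52) = -12.64 dB, so L₂ = 78.3 + (-12.64) = 65.7 dB SPL.

65.7 dB SPL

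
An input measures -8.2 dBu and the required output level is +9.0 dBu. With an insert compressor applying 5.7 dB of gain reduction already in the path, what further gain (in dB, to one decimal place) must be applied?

The required make-up gain is the shortfall in the dB sum.
G = +9.0 − (-8.2) + 5.7 = 22.9 dB.

22.9 dB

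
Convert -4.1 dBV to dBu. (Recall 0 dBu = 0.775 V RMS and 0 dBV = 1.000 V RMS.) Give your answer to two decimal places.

The offset between the scales is 20·log₁₀(0.775/1.000) = −2.214 dB.
So dBu = -4.1 + 2.214 = -1.89 dBu.

-1.89 dBu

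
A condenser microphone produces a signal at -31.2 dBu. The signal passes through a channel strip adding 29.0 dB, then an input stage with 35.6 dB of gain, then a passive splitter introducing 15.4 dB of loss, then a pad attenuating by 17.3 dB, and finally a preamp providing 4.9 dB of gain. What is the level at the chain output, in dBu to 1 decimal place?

Gain stages sum in dB:
-31.2 + 29.0 + 35.6 − 15.4 − 17.3 + 4.9 = +5.6 dBu.

+5.6 dBu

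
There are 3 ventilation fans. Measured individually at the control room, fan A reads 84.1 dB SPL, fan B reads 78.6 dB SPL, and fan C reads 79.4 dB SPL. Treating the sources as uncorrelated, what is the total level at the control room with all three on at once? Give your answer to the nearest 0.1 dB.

86.2 dB SPL

Add the sources as powers (linear), then convert back to dB:
L_total = 10·log₁₀(10^(84.1/10) + 10^(78.6/10) + 10^(79.4/10)) = 10·log₁₀(416600000) = 86.2 dB SPL.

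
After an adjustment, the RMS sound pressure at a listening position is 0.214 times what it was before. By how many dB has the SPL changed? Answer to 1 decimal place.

SPL change from a pressure ratio uses the 20·log₁₀ form:
20·log₁₀(0.214) = -13.4 dB.

-13.4 dB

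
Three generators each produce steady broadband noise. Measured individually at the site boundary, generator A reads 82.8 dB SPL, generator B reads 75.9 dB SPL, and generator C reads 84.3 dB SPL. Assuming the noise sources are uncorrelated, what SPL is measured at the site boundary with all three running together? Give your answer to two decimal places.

86.98 dB SPL

Uncorrelated sources add in intensity (power), not in dB.
L_total = 10·log₁₀(10^(82.8/10) + 10^(75.9/10) + 10^(84.3/10)) = 10·log₁₀(498600000) = 86.98 dB SPL.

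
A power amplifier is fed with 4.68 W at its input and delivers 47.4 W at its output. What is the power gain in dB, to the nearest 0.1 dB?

10.1 dB

For a power ratio, dB = 10·log₁₀(P₂/P₁).
10·log₁₀(47.4/4.68) = 10·log₁₀(10.13) = 10.1 dB.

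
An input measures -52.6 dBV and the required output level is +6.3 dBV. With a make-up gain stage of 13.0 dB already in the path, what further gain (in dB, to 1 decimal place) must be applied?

The required make-up gain is the shortfall in the dB sum.
G = +6.3 − (-52.6) − 13.0 = 45.9 dB.

45.9 dB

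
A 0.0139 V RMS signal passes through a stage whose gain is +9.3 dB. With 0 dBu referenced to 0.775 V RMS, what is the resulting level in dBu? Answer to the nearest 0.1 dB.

-25.6 dBu

Input level: 20·log₁₀(0.0139/0.775) = -34.93 dBu.
Output: -34.93 + 9.3 = -25.6 dBu.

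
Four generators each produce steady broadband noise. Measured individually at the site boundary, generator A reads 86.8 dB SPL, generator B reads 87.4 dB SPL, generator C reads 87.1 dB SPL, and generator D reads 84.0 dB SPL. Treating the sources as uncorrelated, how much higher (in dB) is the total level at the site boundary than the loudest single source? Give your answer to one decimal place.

Incoherent sources sum as intensities:
L_total = 10·log₁₀(10^(86.8/10) + 10^(87.4/10) + 10^(87.1/10) + 10^(84.0/10)) = 92.53 dB SPL.
Excess over the loudest (87.4 dB): 92.53 − 87.4 = 5.1 dB.

5.1 dB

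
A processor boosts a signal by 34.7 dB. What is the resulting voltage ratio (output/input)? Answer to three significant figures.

54.3

Voltage ratio = 10^(dB/20).
10^(34.7/20) = 10^(1.735) = 54.3.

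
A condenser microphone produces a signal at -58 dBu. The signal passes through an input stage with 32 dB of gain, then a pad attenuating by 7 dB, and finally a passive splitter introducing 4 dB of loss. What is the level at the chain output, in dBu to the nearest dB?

-37 dBu

Gain stages sum in dB:
-58 + 32 − 7 − 4 = -37 dBu.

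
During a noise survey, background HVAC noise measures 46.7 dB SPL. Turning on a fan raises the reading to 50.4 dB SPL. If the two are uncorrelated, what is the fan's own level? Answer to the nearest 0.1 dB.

48.0 dB SPL

Subtract intensities: L_src = 10·log₁₀(10^(L_total/10) − 10^(L_bg/10)).
L_src = 10·log₁₀(10^(50.4/10) − 10^(46.7/10)) = 10·log₁₀(62870) = 48.0 dB SPL.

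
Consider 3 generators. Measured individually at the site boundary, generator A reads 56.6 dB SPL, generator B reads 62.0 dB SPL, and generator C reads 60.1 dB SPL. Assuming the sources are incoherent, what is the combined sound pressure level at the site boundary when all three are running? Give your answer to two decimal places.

Add the sources as powers (linear), then convert back to dB:
L_total = 10·log₁₀(10^(56.6/10) + 10^(62.0/10) + 10^(60.1/10)) = 10·log₁₀(3065000) = 64.86 dB SPL.

64.86 dB SPL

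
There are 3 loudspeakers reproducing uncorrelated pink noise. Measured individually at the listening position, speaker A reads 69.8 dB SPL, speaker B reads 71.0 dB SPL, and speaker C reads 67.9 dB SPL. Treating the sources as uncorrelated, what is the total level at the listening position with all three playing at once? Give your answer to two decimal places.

Incoherent sources sum as intensities:
L_total = 10·log₁₀(10^(69.8/10) + 10^(71.0/10) + 10^(67.9/10)) = 10·log₁₀(28310000) = 74.52 dB SPL.

74.52 dB SPL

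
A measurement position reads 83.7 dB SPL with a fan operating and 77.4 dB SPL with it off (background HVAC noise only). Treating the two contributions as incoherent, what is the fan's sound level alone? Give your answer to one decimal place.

Subtract intensities: L_src = 10·log₁₀(10^(L_total/10) − 10^(L_bg/10)).
L_src = 10·log₁₀(10^(83.7/10) − 10^(77.4/10)) = 10·log₁₀(179500000) = 82.5 dB SPL.

82.5 dB SPL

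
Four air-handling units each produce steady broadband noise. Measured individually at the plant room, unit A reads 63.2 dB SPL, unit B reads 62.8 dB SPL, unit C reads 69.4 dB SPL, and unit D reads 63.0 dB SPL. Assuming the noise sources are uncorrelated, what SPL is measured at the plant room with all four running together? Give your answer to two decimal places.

Uncorrelated sources add in intensity (power), not in dB.
L_total = 10·log₁₀(10^(63.2/10) + 10^(62.8/10) + 10^(69.4/10) + 10^(63.0/10)) = 10·log₁₀(14700000) = 71.67 dB SPL.

71.67 dB SPL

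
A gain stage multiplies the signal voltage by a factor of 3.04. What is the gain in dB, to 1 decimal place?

9.7 dB

Voltage is an amplitude quantity, so gain = 20·log₁₀(V_out/V_in).
20·log₁₀(3.04) = 9.7 dB.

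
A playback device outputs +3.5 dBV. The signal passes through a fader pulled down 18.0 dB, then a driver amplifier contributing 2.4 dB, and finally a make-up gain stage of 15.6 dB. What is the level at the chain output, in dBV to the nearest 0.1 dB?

Cascaded gains and losses add directly in dB.
+3.5 − 18.0 + 2.4 + 15.6 = +3.5 dBV.

+3.5 dBV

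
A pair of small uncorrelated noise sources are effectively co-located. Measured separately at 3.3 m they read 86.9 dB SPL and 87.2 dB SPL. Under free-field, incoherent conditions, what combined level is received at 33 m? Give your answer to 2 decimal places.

70.06 dB SPL

Combined at 3.3 m: 10·log₁₀(10^(86.9/10)+10^(87.2/10)) = 90.063 dB SPL.
Then apply −20·log₁₀(33/3.3) = -20.000 dB → 70.06 dB SPL.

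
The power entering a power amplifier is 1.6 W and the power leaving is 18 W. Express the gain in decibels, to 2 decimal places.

10.51 dB

Power ratio → dB uses the 10·log₁₀ form:
10·log₁₀(18/1.6) = 10·log₁₀(11.25) = 10.51 dB.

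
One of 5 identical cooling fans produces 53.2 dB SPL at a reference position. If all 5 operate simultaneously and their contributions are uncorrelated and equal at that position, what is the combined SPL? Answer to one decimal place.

60.2 dB SPL

5 equal incoherent sources raise the level by 10·log₁₀(5) = 6.99 dB.
L_total = 53.2 + 6.99 = 60.2 dB SPL.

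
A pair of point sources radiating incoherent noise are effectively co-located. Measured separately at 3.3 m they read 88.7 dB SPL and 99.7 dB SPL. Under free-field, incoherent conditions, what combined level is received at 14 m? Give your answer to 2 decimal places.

Combined at 3.3 m: 10·log₁₀(10^(88.7/10)+10^(99.7/10)) = 100.032 dB SPL.
Then apply −20·log₁₀(14/3.3) = -12.552 dB → 87.48 dB SPL.

87.48 dB SPL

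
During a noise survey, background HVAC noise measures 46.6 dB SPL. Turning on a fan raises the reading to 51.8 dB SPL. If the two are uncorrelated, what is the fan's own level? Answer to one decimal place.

50.2 dB SPL

Remove the background by subtracting linear intensities:
L_src = 10·log₁₀(10^(51.8/10) − 10^(46.6/10)) = 10·log₁₀(105600) = 50.2 dB SPL.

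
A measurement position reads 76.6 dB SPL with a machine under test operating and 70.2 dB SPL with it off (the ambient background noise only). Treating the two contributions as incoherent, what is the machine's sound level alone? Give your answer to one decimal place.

75.5 dB SPL

Remove the background by subtracting linear intensities:
L_src = 10·log₁₀(10^(76.6/10) − 10^(70.2/10)) = 10·log₁₀(35240000) = 75.5 dB SPL.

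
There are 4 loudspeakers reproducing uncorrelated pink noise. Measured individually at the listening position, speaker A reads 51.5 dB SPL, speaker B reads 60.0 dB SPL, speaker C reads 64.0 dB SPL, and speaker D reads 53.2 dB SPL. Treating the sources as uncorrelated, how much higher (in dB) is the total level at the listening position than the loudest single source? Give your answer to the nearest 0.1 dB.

1.9 dB

Incoherent sources sum as intensities:
L_total = 10·log₁₀(10^(51.5/10) + 10^(60.0/10) + 10^(64.0/10) + 10^(53.2/10)) = 65.87 dB SPL.
Excess over the loudest (64.0 dB): 65.87 − 64.0 = 1.9 dB.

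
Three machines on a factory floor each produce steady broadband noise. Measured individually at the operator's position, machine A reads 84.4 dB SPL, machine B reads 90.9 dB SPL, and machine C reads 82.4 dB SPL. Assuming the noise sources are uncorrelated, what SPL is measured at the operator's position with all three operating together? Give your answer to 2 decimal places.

92.25 dB SPL

Incoherent sources sum as intensities:
L_total = 10·log₁₀(10^(84.4/10) + 10^(90.9/10) + 10^(82.4/10)) = 10·log₁₀(1679000000) = 92.25 dB SPL.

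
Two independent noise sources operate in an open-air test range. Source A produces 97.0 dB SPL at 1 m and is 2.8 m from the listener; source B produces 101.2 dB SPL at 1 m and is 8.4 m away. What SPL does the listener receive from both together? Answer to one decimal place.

89.2 dB SPL

At the listener: L_A = 97.0 − 20·log₁₀(2.8) = 88.06 dB; L_B = 101.2 − 20·log₁₀(8.4) = 82.71 dB.
Combined: 10·log₁₀(10^(88.06/10)+10^(82.71/10)) = 89.2 dB SPL.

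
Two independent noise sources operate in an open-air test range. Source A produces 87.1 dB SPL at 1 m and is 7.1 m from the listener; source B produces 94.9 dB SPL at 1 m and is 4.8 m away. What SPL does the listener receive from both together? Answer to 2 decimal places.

At the listener: L_A = 87.1 − 20·log₁₀(7.1) = 70.075 dB; L_B = 94.9 − 20·log₁₀(4.8) = 81.275 dB.
Combined: 10·log₁₀(10^(70.075/10)+10^(81.275/10)) = 81.59 dB SPL.

81.59 dB SPL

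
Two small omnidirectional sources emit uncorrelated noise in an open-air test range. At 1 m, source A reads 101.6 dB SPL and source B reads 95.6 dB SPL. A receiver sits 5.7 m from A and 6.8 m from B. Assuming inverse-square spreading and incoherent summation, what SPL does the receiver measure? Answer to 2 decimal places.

At the listener: L_A = 101.6 − 20·log₁₀(5.7) = 86.483 dB; L_B = 95.6 − 20·log₁₀(6.8) = 78.950 dB.
Combined: 10·log₁₀(10^(86.483/10)+10^(78.950/10)) = 87.19 dB SPL.

87.19 dB SPL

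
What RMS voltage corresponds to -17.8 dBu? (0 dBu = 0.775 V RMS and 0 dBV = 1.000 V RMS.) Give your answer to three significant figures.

V = 0.775 V × 10^(-17.8/20).
= 0.775 × 0.1288 = 0.0998 V.

0.0998 V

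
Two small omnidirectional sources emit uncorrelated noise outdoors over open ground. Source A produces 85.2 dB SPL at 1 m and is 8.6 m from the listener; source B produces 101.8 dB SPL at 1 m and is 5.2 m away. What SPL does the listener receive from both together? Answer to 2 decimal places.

87.51 dB SPL

At the listener: L_A = 85.2 − 20·log₁₀(8.6) = 66.510 dB; L_B = 101.8 − 20·log₁₀(5.2) = 87.480 dB.
Combined: 10·log₁₀(10^(66.510/10)+10^(87.480/10)) = 87.51 dB SPL.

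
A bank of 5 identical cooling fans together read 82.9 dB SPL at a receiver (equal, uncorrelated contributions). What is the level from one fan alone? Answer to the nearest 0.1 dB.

5 equal incoherent sources add 10·log₁₀(5) = 6.99 dB over one source.
L_one = 82.9 − 6.99 = 75.9 dB SPL.

75.9 dB SPL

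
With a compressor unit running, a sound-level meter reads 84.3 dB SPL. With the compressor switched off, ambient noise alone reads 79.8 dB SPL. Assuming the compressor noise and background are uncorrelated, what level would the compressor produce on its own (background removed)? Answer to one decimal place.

Subtract intensities: L_src = 10·log₁₀(10^(L_total/10) − 10^(L_bg/10)).
L_src = 10·log₁₀(10^(84.3/10) − 10^(79.8/10)) = 10·log₁₀(173700000) = 82.4 dB SPL.

82.4 dB SPL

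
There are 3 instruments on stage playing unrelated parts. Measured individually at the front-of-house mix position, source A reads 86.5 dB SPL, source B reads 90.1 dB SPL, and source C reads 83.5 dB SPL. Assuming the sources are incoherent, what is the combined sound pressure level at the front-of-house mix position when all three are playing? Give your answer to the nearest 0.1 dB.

Incoherent sources sum as intensities:
L_total = 10·log₁₀(10^(86.5/10) + 10^(90.1/10) + 10^(83.5/10)) = 10·log₁₀(1694000000) = 92.3 dB SPL.

92.3 dB SPL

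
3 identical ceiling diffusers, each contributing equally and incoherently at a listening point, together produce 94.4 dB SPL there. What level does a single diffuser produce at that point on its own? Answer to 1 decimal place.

3 equal incoherent sources add 10·log₁₀(3) = 4.77 dB over one source.
L_one = 94.4 − 4.77 = 89.6 dB SPL.

89.6 dB SPL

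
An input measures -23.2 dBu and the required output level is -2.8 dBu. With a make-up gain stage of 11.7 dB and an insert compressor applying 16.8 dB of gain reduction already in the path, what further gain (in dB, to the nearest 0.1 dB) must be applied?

25.5 dB

The required make-up gain is the shortfall in the dB sum.
G = -2.8 − (-23.2) − 11.7 + 16.8 = 25.5 dB.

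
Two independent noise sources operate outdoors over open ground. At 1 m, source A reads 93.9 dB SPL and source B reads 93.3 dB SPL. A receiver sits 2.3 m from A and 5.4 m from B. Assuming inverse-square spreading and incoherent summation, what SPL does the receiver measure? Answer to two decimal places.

87.30 dB SPL

At the listener: L_A = 93.9 − 20·log₁₀(2.3) = 86.665 dB; L_B = 93.3 − 20·log₁₀(5.4) = 78.652 dB.
Combined: 10·log₁₀(10^(86.665/10)+10^(78.652/10)) = 87.30 dB SPL.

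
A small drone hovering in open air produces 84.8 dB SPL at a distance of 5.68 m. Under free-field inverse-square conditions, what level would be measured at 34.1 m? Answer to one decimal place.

Free-field point source: level drops by 20·log₁₀ of the distance ratio.
ΔL = −20·log₁₀(34.1/5.68) = -15.57 dB, so L₂ = 84.8 + (-15.57) = 69.2 dB SPL.

69.2 dB SPL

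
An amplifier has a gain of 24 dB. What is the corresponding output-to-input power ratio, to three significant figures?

Power ratio = 10^(dB/10).
10^(24/10) = 10^(2.400) = 251.

251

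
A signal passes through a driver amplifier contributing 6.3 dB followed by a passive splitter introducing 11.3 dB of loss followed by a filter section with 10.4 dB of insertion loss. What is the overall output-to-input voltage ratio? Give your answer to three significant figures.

Net gain = 6.3 + (−11.3) + (−10.4) = -15.4 dB.
Voltage ratio = 10^(-15.4/20) = 0.170.

0.170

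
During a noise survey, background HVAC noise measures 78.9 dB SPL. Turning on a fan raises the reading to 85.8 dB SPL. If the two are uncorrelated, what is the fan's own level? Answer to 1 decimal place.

Subtract intensities: L_src = 10·log₁₀(10^(L_total/10) − 10^(L_bg/10)).
L_src = 10·log₁₀(10^(85.8/10) − 10^(78.9/10)) = 10·log₁₀(302600000) = 84.8 dB SPL.

84.8 dB SPL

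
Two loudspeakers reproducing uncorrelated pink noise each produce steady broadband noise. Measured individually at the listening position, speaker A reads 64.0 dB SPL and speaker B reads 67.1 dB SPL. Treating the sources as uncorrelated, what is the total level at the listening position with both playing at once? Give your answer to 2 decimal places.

Incoherent sources sum as intensities:
L_total = 10·log₁₀(10^(64.0/10) + 10^(67.1/10)) = 10·log₁₀(7641000) = 68.83 dB SPL.

68.83 dB SPL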